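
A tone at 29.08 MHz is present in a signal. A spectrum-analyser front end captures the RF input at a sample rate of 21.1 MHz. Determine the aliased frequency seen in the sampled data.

29.08 MHz mod fs = 7.98 MHz.
7.98 MHz ≤ fs/2 = 10.55 MHz, appears at 7.98 MHz.

7.98 MHz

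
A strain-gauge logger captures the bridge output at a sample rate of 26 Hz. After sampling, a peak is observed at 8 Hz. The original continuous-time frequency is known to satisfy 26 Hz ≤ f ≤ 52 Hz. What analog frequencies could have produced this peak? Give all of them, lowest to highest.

34 Hz, 44 Hz

Frequencies that alias to 8 Hz are k·fs ± 8 Hz for integer k ≥ 0.
k=0: 8 Hz.
k=1: 18 Hz, 34 Hz.
k=2: 44 Hz, 60 Hz.
k=3: 70 Hz, 86 Hz.
Within [26 Hz, 52 Hz]: 34 Hz, 44 Hz.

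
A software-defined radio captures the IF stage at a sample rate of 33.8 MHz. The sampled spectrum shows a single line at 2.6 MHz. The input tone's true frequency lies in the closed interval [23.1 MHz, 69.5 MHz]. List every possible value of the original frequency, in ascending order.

31.2 MHz, 36.4 MHz, 65 MHz

Frequencies that alias to 2.6 MHz are k·fs ± 2.6 MHz for integer k ≥ 0.
k=0: 2.6 MHz.
k=1: 31.2 MHz, 36.4 MHz.
k=2: 65 MHz, 70.2 MHz.
k=3: 98.8 MHz, 104 MHz.
Within [23.1 MHz, 69.5 MHz]: 31.2 MHz, 36.4 MHz, 65 MHz.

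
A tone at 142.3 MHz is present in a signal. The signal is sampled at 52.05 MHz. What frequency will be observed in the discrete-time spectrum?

13.85 MHz

142.3 MHz mod fs = 38.2 MHz.
38.2 MHz > fs/2 = 26.025 MHz, folds to fs − 38.2 MHz = 13.85 MHz.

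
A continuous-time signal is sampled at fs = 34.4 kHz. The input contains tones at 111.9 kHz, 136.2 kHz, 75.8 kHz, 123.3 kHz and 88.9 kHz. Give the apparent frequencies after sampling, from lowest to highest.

fs/2 = 17.2 kHz.
111.9 kHz mod fs = 8.7 kHz.
8.7 kHz ≤ fs/2 = 17.2 kHz, appears at 8.7 kHz.
136.2 kHz mod fs = 33 kHz.
33 kHz > fs/2 = 17.2 kHz, folds to fs − 33 kHz = 1.4 kHz.
75.8 kHz mod fs = 7 kHz.
7 kHz ≤ fs/2 = 17.2 kHz, appears at 7 kHz.
123.3 kHz mod fs = 20.1 kHz.
20.1 kHz > fs/2 = 17.2 kHz, folds to fs − 20.1 kHz = 14.3 kHz.
88.9 kHz mod fs = 20.1 kHz.
20.1 kHz > fs/2 = 17.2 kHz, folds to fs − 20.1 kHz = 14.3 kHz.
Distinct values: {1.4 kHz, 7 kHz, 8.7 kHz, 14.3 kHz}.

1.4 kHz, 7 kHz, 8.7 kHz, 14.3 kHz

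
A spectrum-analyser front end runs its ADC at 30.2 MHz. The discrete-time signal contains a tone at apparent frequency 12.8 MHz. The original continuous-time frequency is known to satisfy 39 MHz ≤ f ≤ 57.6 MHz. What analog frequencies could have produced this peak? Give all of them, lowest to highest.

43 MHz, 47.6 MHz

Frequencies that alias to 12.8 MHz are k·fs ± 12.8 MHz for integer k ≥ 0.
k=0: 12.8 MHz.
k=1: 17.4 MHz, 43 MHz.
k=2: 47.6 MHz, 73.2 MHz.
k=3: 77.8 MHz, 103.4 MHz.
Within [39 MHz, 57.6 MHz]: 43 MHz, 47.6 MHz.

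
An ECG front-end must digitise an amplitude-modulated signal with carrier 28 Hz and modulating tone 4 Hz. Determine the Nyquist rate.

64 Hz

AM sidebands sit at fc ± fm = 24 Hz and 32 Hz.
Highest-frequency component: 32 Hz.
Nyquist rate = 2 × 32 Hz = 64 Hz.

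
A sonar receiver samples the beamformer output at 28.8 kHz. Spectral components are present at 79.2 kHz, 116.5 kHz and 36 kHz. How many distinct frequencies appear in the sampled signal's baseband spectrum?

2

fs/2 = 14.4 kHz.
79.2 kHz mod fs = 21.6 kHz.
21.6 kHz > fs/2 = 14.4 kHz, folds to fs − 21.6 kHz = 7.2 kHz.
116.5 kHz mod fs = 1.3 kHz.
1.3 kHz ≤ fs/2 = 14.4 kHz, appears at 1.3 kHz.
36 kHz mod fs = 7.2 kHz.
7.2 kHz ≤ fs/2 = 14.4 kHz, appears at 7.2 kHz.
Distinct values: {1.3 kHz, 7.2 kHz} → 2.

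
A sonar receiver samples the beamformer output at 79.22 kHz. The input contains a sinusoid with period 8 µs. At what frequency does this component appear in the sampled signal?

T = 8 µs → f = 1/T = 125 kHz.
125 kHz mod fs = 45.78 kHz.
45.78 kHz > fs/2 = 39.61 kHz, folds to fs − 45.78 kHz = 33.44 kHz.

33.44 kHz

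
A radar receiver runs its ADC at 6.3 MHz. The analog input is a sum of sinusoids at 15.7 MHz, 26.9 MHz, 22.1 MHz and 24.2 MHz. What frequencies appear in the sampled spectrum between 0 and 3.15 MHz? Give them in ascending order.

fs/2 = 3.15 MHz.
15.7 MHz mod fs = 3.1 MHz.
3.1 MHz ≤ fs/2 = 3.15 MHz, appears at 3.1 MHz.
26.9 MHz mod fs = 1.7 MHz.
1.7 MHz ≤ fs/2 = 3.15 MHz, appears at 1.7 MHz.
22.1 MHz mod fs = 3.2 MHz.
3.2 MHz > fs/2 = 3.15 MHz, folds to fs − 3.2 MHz = 3.1 MHz.
24.2 MHz mod fs = 5.3 MHz.
5.3 MHz > fs/2 = 3.15 MHz, folds to fs − 5.3 MHz = 1 MHz.
Distinct values: {1 MHz, 1.7 MHz, 3.1 MHz}.

1 MHz, 1.7 MHz, 3.1 MHz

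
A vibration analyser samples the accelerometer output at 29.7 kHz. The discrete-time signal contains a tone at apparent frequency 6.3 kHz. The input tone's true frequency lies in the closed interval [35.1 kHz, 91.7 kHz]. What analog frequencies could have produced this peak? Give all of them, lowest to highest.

Frequencies that alias to 6.3 kHz are k·fs ± 6.3 kHz for integer k ≥ 0.
k=0: 6.3 kHz.
k=1: 23.4 kHz, 36 kHz.
k=2: 53.1 kHz, 65.7 kHz.
k=3: 82.8 kHz, 95.4 kHz.
k=4: 112.5 kHz, 125.1 kHz.
Within [35.1 kHz, 91.7 kHz]: 36 kHz, 53.1 kHz, 65.7 kHz, 82.8 kHz.

36 kHz, 53.1 kHz, 65.7 kHz, 82.8 kHz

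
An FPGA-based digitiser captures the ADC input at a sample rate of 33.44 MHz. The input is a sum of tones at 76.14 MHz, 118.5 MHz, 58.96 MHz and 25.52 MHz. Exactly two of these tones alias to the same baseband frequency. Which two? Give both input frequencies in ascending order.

fs/2 = 16.72 MHz.
76.14 MHz mod fs = 9.26 MHz.
9.26 MHz ≤ fs/2 = 16.72 MHz, appears at 9.26 MHz.
118.5 MHz mod fs = 18.18 MHz.
18.18 MHz > fs/2 = 16.72 MHz, folds to fs − 18.18 MHz = 15.26 MHz.
58.96 MHz mod fs = 25.52 MHz.
25.52 MHz > fs/2 = 16.72 MHz, folds to fs − 25.52 MHz = 7.92 MHz.
25.52 MHz > fs/2 = 16.72 MHz, folds to fs − 25.52 MHz = 7.92 MHz.
25.52 MHz and 58.96 MHz both map to 7.92 MHz.

25.52 MHz, 58.96 MHz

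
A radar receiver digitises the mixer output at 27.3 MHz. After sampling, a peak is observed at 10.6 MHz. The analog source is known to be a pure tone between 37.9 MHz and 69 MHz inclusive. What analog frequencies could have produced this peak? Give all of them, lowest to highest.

Frequencies that alias to 10.6 MHz are k·fs ± 10.6 MHz for integer k ≥ 0.
k=0: 10.6 MHz.
k=1: 16.7 MHz, 37.9 MHz.
k=2: 44 MHz, 65.2 MHz.
k=3: 71.3 MHz, 92.5 MHz.
Within [37.9 MHz, 69 MHz]: 37.9 MHz, 44 MHz, 65.2 MHz.

37.9 MHz, 44 MHz, 65.2 MHz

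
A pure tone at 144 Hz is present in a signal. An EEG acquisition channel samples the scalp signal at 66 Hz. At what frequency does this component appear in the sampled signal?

12 Hz

144 Hz mod fs = 12 Hz.
12 Hz ≤ fs/2 = 33 Hz, appears at 12 Hz.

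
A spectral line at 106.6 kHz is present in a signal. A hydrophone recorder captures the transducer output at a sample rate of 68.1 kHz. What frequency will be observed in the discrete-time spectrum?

29.6 kHz

106.6 kHz mod fs = 38.5 kHz.
38.5 kHz > fs/2 = 34.05 kHz, folds to fs − 38.5 kHz = 29.6 kHz.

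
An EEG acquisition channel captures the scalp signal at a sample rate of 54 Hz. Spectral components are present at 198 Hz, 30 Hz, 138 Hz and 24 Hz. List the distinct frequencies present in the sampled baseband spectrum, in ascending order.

18 Hz, 24 Hz

fs/2 = 27 Hz.
198 Hz mod fs = 36 Hz.
36 Hz > fs/2 = 27 Hz, folds to fs − 36 Hz = 18 Hz.
30 Hz > fs/2 = 27 Hz, folds to fs − 30 Hz = 24 Hz.
138 Hz mod fs = 30 Hz.
30 Hz > fs/2 = 27 Hz, folds to fs − 30 Hz = 24 Hz.
24 Hz ≤ fs/2 = 27 Hz, passes unchanged.
Distinct values: {18 Hz, 24 Hz}.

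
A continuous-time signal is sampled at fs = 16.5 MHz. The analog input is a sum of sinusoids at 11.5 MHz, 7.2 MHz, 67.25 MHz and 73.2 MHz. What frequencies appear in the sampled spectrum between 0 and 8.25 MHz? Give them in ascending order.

fs/2 = 8.25 MHz.
11.5 MHz > fs/2 = 8.25 MHz, folds to fs − 11.5 MHz = 5 MHz.
7.2 MHz ≤ fs/2 = 8.25 MHz, passes unchanged.
67.25 MHz mod fs = 1.25 MHz.
1.25 MHz ≤ fs/2 = 8.25 MHz, appears at 1.25 MHz.
73.2 MHz mod fs = 7.2 MHz.
7.2 MHz ≤ fs/2 = 8.25 MHz, appears at 7.2 MHz.
Distinct values: {1.25 MHz, 5 MHz, 7.2 MHz}.

1.25 MHz, 5 MHz, 7.2 MHz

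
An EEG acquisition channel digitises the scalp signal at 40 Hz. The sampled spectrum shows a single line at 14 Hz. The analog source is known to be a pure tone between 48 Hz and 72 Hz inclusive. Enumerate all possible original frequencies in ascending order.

Frequencies that alias to 14 Hz are k·fs ± 14 Hz for integer k ≥ 0.
k=0: 14 Hz.
k=1: 26 Hz, 54 Hz.
k=2: 66 Hz, 94 Hz.
k=3: 106 Hz, 134 Hz.
Within [48 Hz, 72 Hz]: 54 Hz, 66 Hz.

54 Hz, 66 Hz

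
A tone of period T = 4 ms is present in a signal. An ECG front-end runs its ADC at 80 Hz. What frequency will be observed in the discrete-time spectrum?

10 Hz

T = 4 ms → f = 1/T = 250 Hz.
250 Hz mod fs = 10 Hz.
10 Hz ≤ fs/2 = 40 Hz, appears at 10 Hz.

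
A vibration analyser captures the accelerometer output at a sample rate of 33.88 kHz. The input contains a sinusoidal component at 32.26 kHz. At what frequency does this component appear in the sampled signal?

1.62 kHz

32.26 kHz > fs/2 = 16.94 kHz, folds to fs − 32.26 kHz = 1.62 kHz.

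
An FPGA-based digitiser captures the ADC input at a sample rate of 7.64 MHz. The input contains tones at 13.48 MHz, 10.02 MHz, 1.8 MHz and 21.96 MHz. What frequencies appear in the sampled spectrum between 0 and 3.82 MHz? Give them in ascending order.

fs/2 = 3.82 MHz.
13.48 MHz mod fs = 5.84 MHz.
5.84 MHz > fs/2 = 3.82 MHz, folds to fs − 5.84 MHz = 1.8 MHz.
10.02 MHz mod fs = 2.38 MHz.
2.38 MHz ≤ fs/2 = 3.82 MHz, appears at 2.38 MHz.
1.8 MHz ≤ fs/2 = 3.82 MHz, passes unchanged.
21.96 MHz mod fs = 6.68 MHz.
6.68 MHz > fs/2 = 3.82 MHz, folds to fs − 6.68 MHz = 0.96 MHz.
Distinct values: {0.96 MHz, 1.8 MHz, 2.38 MHz}.

0.96 MHz, 1.8 MHz, 2.38 MHz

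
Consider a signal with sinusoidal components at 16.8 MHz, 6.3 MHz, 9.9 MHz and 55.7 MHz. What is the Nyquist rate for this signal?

Highest-frequency component: 55.7 MHz.
Nyquist rate = 2 × 55.7 MHz = 111.4 MHz.

111.4 MHz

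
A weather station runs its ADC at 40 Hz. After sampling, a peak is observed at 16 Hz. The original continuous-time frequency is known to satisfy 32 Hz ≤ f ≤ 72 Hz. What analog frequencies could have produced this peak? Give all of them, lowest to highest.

56 Hz, 64 Hz

Frequencies that alias to 16 Hz are k·fs ± 16 Hz for integer k ≥ 0.
k=0: 16 Hz.
k=1: 24 Hz, 56 Hz.
k=2: 64 Hz, 96 Hz.
k=3: 104 Hz, 136 Hz.
Within [32 Hz, 72 Hz]: 56 Hz, 64 Hz.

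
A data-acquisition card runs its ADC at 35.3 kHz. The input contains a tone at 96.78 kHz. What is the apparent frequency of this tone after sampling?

9.12 kHz

96.78 kHz mod fs = 26.18 kHz.
26.18 kHz > fs/2 = 17.65 kHz, folds to fs − 26.18 kHz = 9.12 kHz.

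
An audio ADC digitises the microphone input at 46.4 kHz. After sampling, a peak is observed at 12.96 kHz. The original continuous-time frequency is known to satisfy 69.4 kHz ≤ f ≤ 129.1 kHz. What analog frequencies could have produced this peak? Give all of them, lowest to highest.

Frequencies that alias to 12.96 kHz are k·fs ± 12.96 kHz for integer k ≥ 0.
k=0: 12.96 kHz.
k=1: 33.44 kHz, 59.36 kHz.
k=2: 79.84 kHz, 105.76 kHz.
k=3: 126.24 kHz, 152.16 kHz.
k=4: 172.64 kHz, 198.56 kHz.
Within [69.4 kHz, 129.1 kHz]: 79.84 kHz, 105.76 kHz, 126.24 kHz.

79.84 kHz, 105.76 kHz, 126.24 kHz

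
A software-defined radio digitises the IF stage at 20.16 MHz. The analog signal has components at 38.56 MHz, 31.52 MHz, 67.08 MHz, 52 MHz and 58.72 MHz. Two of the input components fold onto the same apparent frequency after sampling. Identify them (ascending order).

fs/2 = 10.08 MHz.
38.56 MHz mod fs = 18.4 MHz.
18.4 MHz > fs/2 = 10.08 MHz, folds to fs − 18.4 MHz = 1.76 MHz.
31.52 MHz mod fs = 11.36 MHz.
11.36 MHz > fs/2 = 10.08 MHz, folds to fs − 11.36 MHz = 8.8 MHz.
67.08 MHz mod fs = 6.6 MHz.
6.6 MHz ≤ fs/2 = 10.08 MHz, appears at 6.6 MHz.
52 MHz mod fs = 11.68 MHz.
11.68 MHz > fs/2 = 10.08 MHz, folds to fs − 11.68 MHz = 8.48 MHz.
58.72 MHz mod fs = 18.4 MHz.
18.4 MHz > fs/2 = 10.08 MHz, folds to fs − 18.4 MHz = 1.76 MHz.
38.56 MHz and 58.72 MHz both map to 1.76 MHz.

38.56 MHz, 58.72 MHz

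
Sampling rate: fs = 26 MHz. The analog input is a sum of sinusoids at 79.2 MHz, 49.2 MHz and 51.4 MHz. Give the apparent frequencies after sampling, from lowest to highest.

fs/2 = 13 MHz.
79.2 MHz mod fs = 1.2 MHz.
1.2 MHz ≤ fs/2 = 13 MHz, appears at 1.2 MHz.
49.2 MHz mod fs = 23.2 MHz.
23.2 MHz > fs/2 = 13 MHz, folds to fs − 23.2 MHz = 2.8 MHz.
51.4 MHz mod fs = 25.4 MHz.
25.4 MHz > fs/2 = 13 MHz, folds to fs − 25.4 MHz = 0.6 MHz.
Distinct values: {0.6 MHz, 1.2 MHz, 2.8 MHz}.

0.6 MHz, 1.2 MHz, 2.8 MHz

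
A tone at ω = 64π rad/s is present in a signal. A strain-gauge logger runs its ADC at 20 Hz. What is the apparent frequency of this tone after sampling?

ω = 64π rad/s → f = ω/(2π) = 32 Hz.
32 Hz mod fs = 12 Hz.
12 Hz > fs/2 = 10 Hz, folds to fs − 12 Hz = 8 Hz.

8 Hz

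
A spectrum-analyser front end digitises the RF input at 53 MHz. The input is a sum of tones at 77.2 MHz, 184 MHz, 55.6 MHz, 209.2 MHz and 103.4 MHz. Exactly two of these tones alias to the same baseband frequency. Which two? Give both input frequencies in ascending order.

fs/2 = 26.5 MHz.
77.2 MHz mod fs = 24.2 MHz.
24.2 MHz ≤ fs/2 = 26.5 MHz, appears at 24.2 MHz.
184 MHz mod fs = 25 MHz.
25 MHz ≤ fs/2 = 26.5 MHz, appears at 25 MHz.
55.6 MHz mod fs = 2.6 MHz.
2.6 MHz ≤ fs/2 = 26.5 MHz, appears at 2.6 MHz.
209.2 MHz mod fs = 50.2 MHz.
50.2 MHz > fs/2 = 26.5 MHz, folds to fs − 50.2 MHz = 2.8 MHz.
103.4 MHz mod fs = 50.4 MHz.
50.4 MHz > fs/2 = 26.5 MHz, folds to fs − 50.4 MHz = 2.6 MHz.
55.6 MHz and 103.4 MHz both map to 2.6 MHz.

55.6 MHz, 103.4 MHz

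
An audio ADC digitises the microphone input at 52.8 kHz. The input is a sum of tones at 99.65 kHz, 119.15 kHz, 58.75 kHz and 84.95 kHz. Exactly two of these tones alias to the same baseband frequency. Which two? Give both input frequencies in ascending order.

fs/2 = 26.4 kHz.
99.65 kHz mod fs = 46.85 kHz.
46.85 kHz > fs/2 = 26.4 kHz, folds to fs − 46.85 kHz = 5.95 kHz.
119.15 kHz mod fs = 13.55 kHz.
13.55 kHz ≤ fs/2 = 26.4 kHz, appears at 13.55 kHz.
58.75 kHz mod fs = 5.95 kHz.
5.95 kHz ≤ fs/2 = 26.4 kHz, appears at 5.95 kHz.
84.95 kHz mod fs = 32.15 kHz.
32.15 kHz > fs/2 = 26.4 kHz, folds to fs − 32.15 kHz = 20.65 kHz.
58.75 kHz and 99.65 kHz both map to 5.95 kHz.

58.75 kHz, 99.65 kHz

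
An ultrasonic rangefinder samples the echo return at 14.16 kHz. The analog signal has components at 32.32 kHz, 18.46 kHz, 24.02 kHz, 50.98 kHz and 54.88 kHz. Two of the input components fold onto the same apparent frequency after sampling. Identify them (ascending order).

fs/2 = 7.08 kHz.
32.32 kHz mod fs = 4 kHz.
4 kHz ≤ fs/2 = 7.08 kHz, appears at 4 kHz.
18.46 kHz mod fs = 4.3 kHz.
4.3 kHz ≤ fs/2 = 7.08 kHz, appears at 4.3 kHz.
24.02 kHz mod fs = 9.86 kHz.
9.86 kHz > fs/2 = 7.08 kHz, folds to fs − 9.86 kHz = 4.3 kHz.
50.98 kHz mod fs = 8.5 kHz.
8.5 kHz > fs/2 = 7.08 kHz, folds to fs − 8.5 kHz = 5.66 kHz.
54.88 kHz mod fs = 12.4 kHz.
12.4 kHz > fs/2 = 7.08 kHz, folds to fs − 12.4 kHz = 1.76 kHz.
18.46 kHz and 24.02 kHz both map to 4.3 kHz.

18.46 kHz, 24.02 kHz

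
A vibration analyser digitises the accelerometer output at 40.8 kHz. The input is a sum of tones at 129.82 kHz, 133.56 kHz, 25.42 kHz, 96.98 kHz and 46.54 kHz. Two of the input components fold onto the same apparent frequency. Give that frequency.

15.38 kHz

fs/2 = 20.4 kHz.
129.82 kHz mod fs = 7.42 kHz.
7.42 kHz ≤ fs/2 = 20.4 kHz, appears at 7.42 kHz.
133.56 kHz mod fs = 11.16 kHz.
11.16 kHz ≤ fs/2 = 20.4 kHz, appears at 11.16 kHz.
25.42 kHz > fs/2 = 20.4 kHz, folds to fs − 25.42 kHz = 15.38 kHz.
96.98 kHz mod fs = 15.38 kHz.
15.38 kHz ≤ fs/2 = 20.4 kHz, appears at 15.38 kHz.
46.54 kHz mod fs = 5.74 kHz.
5.74 kHz ≤ fs/2 = 20.4 kHz, appears at 5.74 kHz.
25.42 kHz and 96.98 kHz both map to 15.38 kHz.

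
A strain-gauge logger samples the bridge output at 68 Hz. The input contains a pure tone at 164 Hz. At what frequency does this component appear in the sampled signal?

164 Hz mod fs = 28 Hz.
28 Hz ≤ fs/2 = 34 Hz, appears at 28 Hz.

28 Hz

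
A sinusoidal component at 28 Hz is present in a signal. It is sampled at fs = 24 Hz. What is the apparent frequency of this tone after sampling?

4 Hz

28 Hz mod fs = 4 Hz.
4 Hz ≤ fs/2 = 12 Hz, appears at 4 Hz.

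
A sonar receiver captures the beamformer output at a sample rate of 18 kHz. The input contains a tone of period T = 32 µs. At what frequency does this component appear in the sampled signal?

T = 32 µs → f = 1/T = 31.25 kHz.
31.25 kHz mod fs = 13.25 kHz.
13.25 kHz > fs/2 = 9 kHz, folds to fs − 13.25 kHz = 4.75 kHz.

4.75 kHz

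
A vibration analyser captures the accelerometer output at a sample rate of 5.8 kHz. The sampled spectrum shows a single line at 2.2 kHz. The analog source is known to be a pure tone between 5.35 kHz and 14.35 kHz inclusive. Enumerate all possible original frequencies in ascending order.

Frequencies that alias to 2.2 kHz are k·fs ± 2.2 kHz for integer k ≥ 0.
k=0: 2.2 kHz.
k=1: 3.6 kHz, 8 kHz.
k=2: 9.4 kHz, 13.8 kHz.
k=3: 15.2 kHz, 19.6 kHz.
Within [5.35 kHz, 14.35 kHz]: 8 kHz, 9.4 kHz, 13.8 kHz.

8 kHz, 9.4 kHz, 13.8 kHz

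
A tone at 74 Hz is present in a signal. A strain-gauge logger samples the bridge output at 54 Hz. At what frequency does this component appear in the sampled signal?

20 Hz

74 Hz mod fs = 20 Hz.
20 Hz ≤ fs/2 = 27 Hz, appears at 20 Hz.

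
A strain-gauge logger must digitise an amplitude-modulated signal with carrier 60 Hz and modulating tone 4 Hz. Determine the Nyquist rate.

AM sidebands sit at fc ± fm = 56 Hz and 64 Hz.
Highest-frequency component: 64 Hz.
Nyquist rate = 2 × 64 Hz = 128 Hz.

128 Hz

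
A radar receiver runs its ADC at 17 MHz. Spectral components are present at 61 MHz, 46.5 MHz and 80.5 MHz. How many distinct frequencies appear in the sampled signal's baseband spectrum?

fs/2 = 8.5 MHz.
61 MHz mod fs = 10 MHz.
10 MHz > fs/2 = 8.5 MHz, folds to fs − 10 MHz = 7 MHz.
46.5 MHz mod fs = 12.5 MHz.
12.5 MHz > fs/2 = 8.5 MHz, folds to fs − 12.5 MHz = 4.5 MHz.
80.5 MHz mod fs = 12.5 MHz.
12.5 MHz > fs/2 = 8.5 MHz, folds to fs − 12.5 MHz = 4.5 MHz.
Distinct values: {4.5 MHz, 7 MHz} → 2.

2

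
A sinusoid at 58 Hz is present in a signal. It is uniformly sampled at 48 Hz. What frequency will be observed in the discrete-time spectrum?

58 Hz mod fs = 10 Hz.
10 Hz ≤ fs/2 = 24 Hz, appears at 10 Hz.

10 Hz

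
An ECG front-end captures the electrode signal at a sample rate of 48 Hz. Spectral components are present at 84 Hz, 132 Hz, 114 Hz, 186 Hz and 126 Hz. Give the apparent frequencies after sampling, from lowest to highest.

fs/2 = 24 Hz.
84 Hz mod fs = 36 Hz.
36 Hz > fs/2 = 24 Hz, folds to fs − 36 Hz = 12 Hz.
132 Hz mod fs = 36 Hz.
36 Hz > fs/2 = 24 Hz, folds to fs − 36 Hz = 12 Hz.
114 Hz mod fs = 18 Hz.
18 Hz ≤ fs/2 = 24 Hz, appears at 18 Hz.
186 Hz mod fs = 42 Hz.
42 Hz > fs/2 = 24 Hz, folds to fs − 42 Hz = 6 Hz.
126 Hz mod fs = 30 Hz.
30 Hz > fs/2 = 24 Hz, folds to fs − 30 Hz = 18 Hz.
Distinct values: {6 Hz, 12 Hz, 18 Hz}.

6 Hz, 12 Hz, 18 Hz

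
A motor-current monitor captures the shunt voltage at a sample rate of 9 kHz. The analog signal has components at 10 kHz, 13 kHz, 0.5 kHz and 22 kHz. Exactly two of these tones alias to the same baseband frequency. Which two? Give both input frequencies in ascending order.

13 kHz, 22 kHz

fs/2 = 4.5 kHz.
10 kHz mod fs = 1 kHz.
1 kHz ≤ fs/2 = 4.5 kHz, appears at 1 kHz.
13 kHz mod fs = 4 kHz.
4 kHz ≤ fs/2 = 4.5 kHz, appears at 4 kHz.
0.5 kHz ≤ fs/2 = 4.5 kHz, passes unchanged.
22 kHz mod fs = 4 kHz.
4 kHz ≤ fs/2 = 4.5 kHz, appears at 4 kHz.
13 kHz and 22 kHz both map to 4 kHz.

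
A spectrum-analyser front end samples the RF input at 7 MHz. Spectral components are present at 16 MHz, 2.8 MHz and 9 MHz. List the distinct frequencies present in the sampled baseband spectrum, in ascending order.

2 MHz, 2.8 MHz

fs/2 = 3.5 MHz.
16 MHz mod fs = 2 MHz.
2 MHz ≤ fs/2 = 3.5 MHz, appears at 2 MHz.
2.8 MHz ≤ fs/2 = 3.5 MHz, passes unchanged.
9 MHz mod fs = 2 MHz.
2 MHz ≤ fs/2 = 3.5 MHz, appears at 2 MHz.
Distinct values: {2 MHz, 2.8 MHz}.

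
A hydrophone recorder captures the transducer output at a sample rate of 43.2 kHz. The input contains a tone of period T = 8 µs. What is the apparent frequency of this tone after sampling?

4.6 kHz

T = 8 µs → f = 1/T = 125 kHz.
125 kHz mod fs = 38.6 kHz.
38.6 kHz > fs/2 = 21.6 kHz, folds to fs − 38.6 kHz = 4.6 kHz.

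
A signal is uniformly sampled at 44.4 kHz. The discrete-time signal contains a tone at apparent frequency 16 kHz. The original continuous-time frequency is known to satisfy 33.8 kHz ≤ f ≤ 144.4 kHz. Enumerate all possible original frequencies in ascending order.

60.4 kHz, 72.8 kHz, 104.8 kHz, 117.2 kHz

Frequencies that alias to 16 kHz are k·fs ± 16 kHz for integer k ≥ 0.
k=0: 16 kHz.
k=1: 28.4 kHz, 60.4 kHz.
k=2: 72.8 kHz, 104.8 kHz.
k=3: 117.2 kHz, 149.2 kHz.
k=4: 161.6 kHz, 193.6 kHz.
Within [33.8 kHz, 144.4 kHz]: 60.4 kHz, 72.8 kHz, 104.8 kHz, 117.2 kHz.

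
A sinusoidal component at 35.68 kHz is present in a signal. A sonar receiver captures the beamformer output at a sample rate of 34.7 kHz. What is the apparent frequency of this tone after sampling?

0.98 kHz

35.68 kHz mod fs = 0.98 kHz.
0.98 kHz ≤ fs/2 = 17.35 kHz, appears at 0.98 kHz.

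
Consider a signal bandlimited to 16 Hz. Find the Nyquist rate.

32 Hz

Nyquist rate = 2 × 16 Hz = 32 Hz.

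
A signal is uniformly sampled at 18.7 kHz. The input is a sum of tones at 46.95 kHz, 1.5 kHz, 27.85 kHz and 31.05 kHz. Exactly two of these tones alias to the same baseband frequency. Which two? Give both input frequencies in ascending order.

27.85 kHz, 46.95 kHz

fs/2 = 9.35 kHz.
46.95 kHz mod fs = 9.55 kHz.
9.55 kHz > fs/2 = 9.35 kHz, folds to fs − 9.55 kHz = 9.15 kHz.
1.5 kHz ≤ fs/2 = 9.35 kHz, passes unchanged.
27.85 kHz mod fs = 9.15 kHz.
9.15 kHz ≤ fs/2 = 9.35 kHz, appears at 9.15 kHz.
31.05 kHz mod fs = 12.35 kHz.
12.35 kHz > fs/2 = 9.35 kHz, folds to fs − 12.35 kHz = 6.35 kHz.
27.85 kHz and 46.95 kHz both map to 9.15 kHz.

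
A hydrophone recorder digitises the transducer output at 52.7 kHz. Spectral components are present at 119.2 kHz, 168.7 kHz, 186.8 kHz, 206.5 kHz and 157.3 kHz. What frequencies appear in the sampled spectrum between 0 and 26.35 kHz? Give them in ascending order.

0.8 kHz, 4.3 kHz, 10.6 kHz, 13.8 kHz, 24 kHz

fs/2 = 26.35 kHz.
119.2 kHz mod fs = 13.8 kHz.
13.8 kHz ≤ fs/2 = 26.35 kHz, appears at 13.8 kHz.
168.7 kHz mod fs = 10.6 kHz.
10.6 kHz ≤ fs/2 = 26.35 kHz, appears at 10.6 kHz.
186.8 kHz mod fs = 28.7 kHz.
28.7 kHz > fs/2 = 26.35 kHz, folds to fs − 28.7 kHz = 24 kHz.
206.5 kHz mod fs = 48.4 kHz.
48.4 kHz > fs/2 = 26.35 kHz, folds to fs − 48.4 kHz = 4.3 kHz.
157.3 kHz mod fs = 51.9 kHz.
51.9 kHz > fs/2 = 26.35 kHz, folds to fs − 51.9 kHz = 0.8 kHz.
Distinct values: {0.8 kHz, 4.3 kHz, 10.6 kHz, 13.8 kHz, 24 kHz}.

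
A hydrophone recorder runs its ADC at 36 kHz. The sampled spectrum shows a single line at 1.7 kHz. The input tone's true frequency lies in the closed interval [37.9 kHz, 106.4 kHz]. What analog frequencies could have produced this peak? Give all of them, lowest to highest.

Frequencies that alias to 1.7 kHz are k·fs ± 1.7 kHz for integer k ≥ 0.
k=0: 1.7 kHz.
k=1: 34.3 kHz, 37.7 kHz.
k=2: 70.3 kHz, 73.7 kHz.
k=3: 106.3 kHz, 109.7 kHz.
k=4: 142.3 kHz, 145.7 kHz.
Within [37.9 kHz, 106.4 kHz]: 70.3 kHz, 73.7 kHz, 106.3 kHz.

70.3 kHz, 73.7 kHz, 106.3 kHz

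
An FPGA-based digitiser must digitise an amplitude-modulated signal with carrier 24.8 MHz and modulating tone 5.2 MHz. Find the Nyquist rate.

60 MHz

AM sidebands sit at fc ± fm = 19.6 MHz and 30 MHz.
Highest-frequency component: 30 MHz.
Nyquist rate = 2 × 30 MHz = 60 MHz.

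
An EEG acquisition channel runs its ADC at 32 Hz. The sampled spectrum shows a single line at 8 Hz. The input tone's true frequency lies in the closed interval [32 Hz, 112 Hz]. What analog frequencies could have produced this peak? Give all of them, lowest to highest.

40 Hz, 56 Hz, 72 Hz, 88 Hz, 104 Hz

Frequencies that alias to 8 Hz are k·fs ± 8 Hz for integer k ≥ 0.
k=0: 8 Hz.
k=1: 24 Hz, 40 Hz.
k=2: 56 Hz, 72 Hz.
k=3: 88 Hz, 104 Hz.
k=4: 120 Hz, 136 Hz.
Within [32 Hz, 112 Hz]: 40 Hz, 56 Hz, 72 Hz, 88 Hz, 104 Hz.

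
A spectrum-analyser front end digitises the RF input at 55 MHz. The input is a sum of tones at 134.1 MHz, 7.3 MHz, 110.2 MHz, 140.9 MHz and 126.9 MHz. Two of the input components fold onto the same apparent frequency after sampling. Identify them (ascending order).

134.1 MHz, 140.9 MHz

fs/2 = 27.5 MHz.
134.1 MHz mod fs = 24.1 MHz.
24.1 MHz ≤ fs/2 = 27.5 MHz, appears at 24.1 MHz.
7.3 MHz ≤ fs/2 = 27.5 MHz, passes unchanged.
110.2 MHz mod fs = 0.2 MHz.
0.2 MHz ≤ fs/2 = 27.5 MHz, appears at 0.2 MHz.
140.9 MHz mod fs = 30.9 MHz.
30.9 MHz > fs/2 = 27.5 MHz, folds to fs − 30.9 MHz = 24.1 MHz.
126.9 MHz mod fs = 16.9 MHz.
16.9 MHz ≤ fs/2 = 27.5 MHz, appears at 16.9 MHz.
134.1 MHz and 140.9 MHz both map to 24.1 MHz.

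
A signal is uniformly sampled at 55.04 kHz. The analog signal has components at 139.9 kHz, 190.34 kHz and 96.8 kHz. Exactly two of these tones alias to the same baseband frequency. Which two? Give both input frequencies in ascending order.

fs/2 = 27.52 kHz.
139.9 kHz mod fs = 29.82 kHz.
29.82 kHz > fs/2 = 27.52 kHz, folds to fs − 29.82 kHz = 25.22 kHz.
190.34 kHz mod fs = 25.22 kHz.
25.22 kHz ≤ fs/2 = 27.52 kHz, appears at 25.22 kHz.
96.8 kHz mod fs = 41.76 kHz.
41.76 kHz > fs/2 = 27.52 kHz, folds to fs − 41.76 kHz = 13.28 kHz.
139.9 kHz and 190.34 kHz both map to 25.22 kHz.

139.9 kHz, 190.34 kHz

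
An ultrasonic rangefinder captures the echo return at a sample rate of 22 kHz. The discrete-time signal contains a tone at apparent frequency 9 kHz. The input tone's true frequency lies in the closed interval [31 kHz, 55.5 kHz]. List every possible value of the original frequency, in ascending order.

Frequencies that alias to 9 kHz are k·fs ± 9 kHz for integer k ≥ 0.
k=0: 9 kHz.
k=1: 13 kHz, 31 kHz.
k=2: 35 kHz, 53 kHz.
k=3: 57 kHz, 75 kHz.
Within [31 kHz, 55.5 kHz]: 31 kHz, 35 kHz, 53 kHz.

31 kHz, 35 kHz, 53 kHz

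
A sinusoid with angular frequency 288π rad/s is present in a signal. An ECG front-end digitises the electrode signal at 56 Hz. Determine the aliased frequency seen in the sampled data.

24 Hz

ω = 288π rad/s → f = ω/(2π) = 144 Hz.
144 Hz mod fs = 32 Hz.
32 Hz > fs/2 = 28 Hz, folds to fs − 32 Hz = 24 Hz.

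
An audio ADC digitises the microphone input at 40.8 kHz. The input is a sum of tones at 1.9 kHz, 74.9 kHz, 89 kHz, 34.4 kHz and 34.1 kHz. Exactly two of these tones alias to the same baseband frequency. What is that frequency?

fs/2 = 20.4 kHz.
1.9 kHz ≤ fs/2 = 20.4 kHz, passes unchanged.
74.9 kHz mod fs = 34.1 kHz.
34.1 kHz > fs/2 = 20.4 kHz, folds to fs − 34.1 kHz = 6.7 kHz.
89 kHz mod fs = 7.4 kHz.
7.4 kHz ≤ fs/2 = 20.4 kHz, appears at 7.4 kHz.
34.4 kHz > fs/2 = 20.4 kHz, folds to fs − 34.4 kHz = 6.4 kHz.
34.1 kHz > fs/2 = 20.4 kHz, folds to fs − 34.1 kHz = 6.7 kHz.
34.1 kHz and 74.9 kHz both map to 6.7 kHz.

6.7 kHz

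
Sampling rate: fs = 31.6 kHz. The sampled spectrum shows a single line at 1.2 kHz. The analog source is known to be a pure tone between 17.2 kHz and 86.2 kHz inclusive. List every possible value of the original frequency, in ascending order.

30.4 kHz, 32.8 kHz, 62 kHz, 64.4 kHz

Frequencies that alias to 1.2 kHz are k·fs ± 1.2 kHz for integer k ≥ 0.
k=0: 1.2 kHz.
k=1: 30.4 kHz, 32.8 kHz.
k=2: 62 kHz, 64.4 kHz.
k=3: 93.6 kHz, 96 kHz.
Within [17.2 kHz, 86.2 kHz]: 30.4 kHz, 32.8 kHz, 62 kHz, 64.4 kHz.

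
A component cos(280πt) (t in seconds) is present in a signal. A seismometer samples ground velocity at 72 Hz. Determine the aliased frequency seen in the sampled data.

ω = 280π rad/s → f = ω/(2π) = 140 Hz.
140 Hz mod fs = 68 Hz.
68 Hz > fs/2 = 36 Hz, folds to fs − 68 Hz = 4 Hz.

4 Hz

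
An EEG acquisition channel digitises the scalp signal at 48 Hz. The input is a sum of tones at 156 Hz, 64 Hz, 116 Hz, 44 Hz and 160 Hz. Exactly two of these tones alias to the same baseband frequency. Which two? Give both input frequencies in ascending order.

fs/2 = 24 Hz.
156 Hz mod fs = 12 Hz.
12 Hz ≤ fs/2 = 24 Hz, appears at 12 Hz.
64 Hz mod fs = 16 Hz.
16 Hz ≤ fs/2 = 24 Hz, appears at 16 Hz.
116 Hz mod fs = 20 Hz.
20 Hz ≤ fs/2 = 24 Hz, appears at 20 Hz.
44 Hz > fs/2 = 24 Hz, folds to fs − 44 Hz = 4 Hz.
160 Hz mod fs = 16 Hz.
16 Hz ≤ fs/2 = 24 Hz, appears at 16 Hz.
64 Hz and 160 Hz both map to 16 Hz.

64 Hz, 160 Hz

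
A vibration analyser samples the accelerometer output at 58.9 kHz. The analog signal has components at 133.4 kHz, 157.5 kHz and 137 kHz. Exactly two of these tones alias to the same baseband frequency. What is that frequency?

19.2 kHz

fs/2 = 29.45 kHz.
133.4 kHz mod fs = 15.6 kHz.
15.6 kHz ≤ fs/2 = 29.45 kHz, appears at 15.6 kHz.
157.5 kHz mod fs = 39.7 kHz.
39.7 kHz > fs/2 = 29.45 kHz, folds to fs − 39.7 kHz = 19.2 kHz.
137 kHz mod fs = 19.2 kHz.
19.2 kHz ≤ fs/2 = 29.45 kHz, appears at 19.2 kHz.
137 kHz and 157.5 kHz both map to 19.2 kHz.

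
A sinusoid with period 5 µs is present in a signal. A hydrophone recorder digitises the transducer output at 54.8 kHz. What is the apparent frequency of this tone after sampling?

19.2 kHz

T = 5 µs → f = 1/T = 200 kHz.
200 kHz mod fs = 35.6 kHz.
35.6 kHz > fs/2 = 27.4 kHz, folds to fs − 35.6 kHz = 19.2 kHz.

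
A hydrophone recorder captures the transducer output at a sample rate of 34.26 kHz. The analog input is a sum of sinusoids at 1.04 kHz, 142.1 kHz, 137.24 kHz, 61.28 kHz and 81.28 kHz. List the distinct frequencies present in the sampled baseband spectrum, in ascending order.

fs/2 = 17.13 kHz.
1.04 kHz ≤ fs/2 = 17.13 kHz, passes unchanged.
142.1 kHz mod fs = 5.06 kHz.
5.06 kHz ≤ fs/2 = 17.13 kHz, appears at 5.06 kHz.
137.24 kHz mod fs = 0.2 kHz.
0.2 kHz ≤ fs/2 = 17.13 kHz, appears at 0.2 kHz.
61.28 kHz mod fs = 27.02 kHz.
27.02 kHz > fs/2 = 17.13 kHz, folds to fs − 27.02 kHz = 7.24 kHz.
81.28 kHz mod fs = 12.76 kHz.
12.76 kHz ≤ fs/2 = 17.13 kHz, appears at 12.76 kHz.
Distinct values: {0.2 kHz, 1.04 kHz, 5.06 kHz, 7.24 kHz, 12.76 kHz}.

0.2 kHz, 1.04 kHz, 5.06 kHz, 7.24 kHz, 12.76 kHz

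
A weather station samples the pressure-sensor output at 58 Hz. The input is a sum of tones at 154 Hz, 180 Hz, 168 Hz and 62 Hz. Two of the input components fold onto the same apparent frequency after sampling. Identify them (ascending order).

168 Hz, 180 Hz

fs/2 = 29 Hz.
154 Hz mod fs = 38 Hz.
38 Hz > fs/2 = 29 Hz, folds to fs − 38 Hz = 20 Hz.
180 Hz mod fs = 6 Hz.
6 Hz ≤ fs/2 = 29 Hz, appears at 6 Hz.
168 Hz mod fs = 52 Hz.
52 Hz > fs/2 = 29 Hz, folds to fs − 52 Hz = 6 Hz.
62 Hz mod fs = 4 Hz.
4 Hz ≤ fs/2 = 29 Hz, appears at 4 Hz.
168 Hz and 180 Hz both map to 6 Hz.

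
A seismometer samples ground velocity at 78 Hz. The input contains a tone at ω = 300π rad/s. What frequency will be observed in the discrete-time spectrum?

ω = 300π rad/s → f = ω/(2π) = 150 Hz.
150 Hz mod fs = 72 Hz.
72 Hz > fs/2 = 39 Hz, folds to fs − 72 Hz = 6 Hz.

6 Hz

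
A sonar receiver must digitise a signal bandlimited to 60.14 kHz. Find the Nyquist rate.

120.28 kHz

Nyquist rate = 2 × 60.14 kHz = 120.28 kHz.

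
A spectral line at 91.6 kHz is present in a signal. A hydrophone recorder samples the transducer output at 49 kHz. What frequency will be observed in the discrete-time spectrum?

6.4 kHz

91.6 kHz mod fs = 42.6 kHz.
42.6 kHz > fs/2 = 24.5 kHz, folds to fs − 42.6 kHz = 6.4 kHz.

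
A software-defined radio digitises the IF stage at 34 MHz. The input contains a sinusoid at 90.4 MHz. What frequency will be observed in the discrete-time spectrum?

11.6 MHz

90.4 MHz mod fs = 22.4 MHz.
22.4 MHz > fs/2 = 17 MHz, folds to fs − 22.4 MHz = 11.6 MHz.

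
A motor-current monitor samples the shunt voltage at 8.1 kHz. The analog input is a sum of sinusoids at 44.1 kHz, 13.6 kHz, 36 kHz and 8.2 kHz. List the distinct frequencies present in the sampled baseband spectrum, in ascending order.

0.1 kHz, 2.6 kHz, 3.6 kHz

fs/2 = 4.05 kHz.
44.1 kHz mod fs = 3.6 kHz.
3.6 kHz ≤ fs/2 = 4.05 kHz, appears at 3.6 kHz.
13.6 kHz mod fs = 5.5 kHz.
5.5 kHz > fs/2 = 4.05 kHz, folds to fs − 5.5 kHz = 2.6 kHz.
36 kHz mod fs = 3.6 kHz.
3.6 kHz ≤ fs/2 = 4.05 kHz, appears at 3.6 kHz.
8.2 kHz mod fs = 0.1 kHz.
0.1 kHz ≤ fs/2 = 4.05 kHz, appears at 0.1 kHz.
Distinct values: {0.1 kHz, 2.6 kHz, 3.6 kHz}.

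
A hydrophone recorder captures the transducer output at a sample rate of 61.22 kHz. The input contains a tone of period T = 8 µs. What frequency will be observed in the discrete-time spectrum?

2.56 kHz

T = 8 µs → f = 1/T = 125 kHz.
125 kHz mod fs = 2.56 kHz.
2.56 kHz ≤ fs/2 = 30.61 kHz, appears at 2.56 kHz.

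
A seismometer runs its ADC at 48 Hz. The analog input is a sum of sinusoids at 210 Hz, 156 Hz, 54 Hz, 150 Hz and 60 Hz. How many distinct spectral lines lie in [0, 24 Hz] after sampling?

fs/2 = 24 Hz.
210 Hz mod fs = 18 Hz.
18 Hz ≤ fs/2 = 24 Hz, appears at 18 Hz.
156 Hz mod fs = 12 Hz.
12 Hz ≤ fs/2 = 24 Hz, appears at 12 Hz.
54 Hz mod fs = 6 Hz.
6 Hz ≤ fs/2 = 24 Hz, appears at 6 Hz.
150 Hz mod fs = 6 Hz.
6 Hz ≤ fs/2 = 24 Hz, appears at 6 Hz.
60 Hz mod fs = 12 Hz.
12 Hz ≤ fs/2 = 24 Hz, appears at 12 Hz.
Distinct values: {6 Hz, 12 Hz, 18 Hz} → 3.

3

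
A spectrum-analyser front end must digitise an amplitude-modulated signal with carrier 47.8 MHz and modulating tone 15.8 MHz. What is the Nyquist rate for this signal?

127.2 MHz

AM sidebands sit at fc ± fm = 32 MHz and 63.6 MHz.
Highest-frequency component: 63.6 MHz.
Nyquist rate = 2 × 63.6 MHz = 127.2 MHz.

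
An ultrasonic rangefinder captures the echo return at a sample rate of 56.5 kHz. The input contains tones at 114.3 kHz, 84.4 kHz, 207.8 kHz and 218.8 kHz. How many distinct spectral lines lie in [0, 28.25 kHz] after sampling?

4

fs/2 = 28.25 kHz.
114.3 kHz mod fs = 1.3 kHz.
1.3 kHz ≤ fs/2 = 28.25 kHz, appears at 1.3 kHz.
84.4 kHz mod fs = 27.9 kHz.
27.9 kHz ≤ fs/2 = 28.25 kHz, appears at 27.9 kHz.
207.8 kHz mod fs = 38.3 kHz.
38.3 kHz > fs/2 = 28.25 kHz, folds to fs − 38.3 kHz = 18.2 kHz.
218.8 kHz mod fs = 49.3 kHz.
49.3 kHz > fs/2 = 28.25 kHz, folds to fs − 49.3 kHz = 7.2 kHz.
Distinct values: {1.3 kHz, 7.2 kHz, 18.2 kHz, 27.9 kHz} → 4.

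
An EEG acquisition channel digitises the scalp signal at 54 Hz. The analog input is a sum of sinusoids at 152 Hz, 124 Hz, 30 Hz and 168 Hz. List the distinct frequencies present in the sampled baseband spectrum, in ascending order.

6 Hz, 10 Hz, 16 Hz, 24 Hz

fs/2 = 27 Hz.
152 Hz mod fs = 44 Hz.
44 Hz > fs/2 = 27 Hz, folds to fs − 44 Hz = 10 Hz.
124 Hz mod fs = 16 Hz.
16 Hz ≤ fs/2 = 27 Hz, appears at 16 Hz.
30 Hz > fs/2 = 27 Hz, folds to fs − 30 Hz = 24 Hz.
168 Hz mod fs = 6 Hz.
6 Hz ≤ fs/2 = 27 Hz, appears at 6 Hz.
Distinct values: {6 Hz, 10 Hz, 16 Hz, 24 Hz}.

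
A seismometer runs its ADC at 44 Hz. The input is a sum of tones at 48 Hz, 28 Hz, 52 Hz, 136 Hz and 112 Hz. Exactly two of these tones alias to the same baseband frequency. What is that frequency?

4 Hz

fs/2 = 22 Hz.
48 Hz mod fs = 4 Hz.
4 Hz ≤ fs/2 = 22 Hz, appears at 4 Hz.
28 Hz > fs/2 = 22 Hz, folds to fs − 28 Hz = 16 Hz.
52 Hz mod fs = 8 Hz.
8 Hz ≤ fs/2 = 22 Hz, appears at 8 Hz.
136 Hz mod fs = 4 Hz.
4 Hz ≤ fs/2 = 22 Hz, appears at 4 Hz.
112 Hz mod fs = 24 Hz.
24 Hz > fs/2 = 22 Hz, folds to fs − 24 Hz = 20 Hz.
48 Hz and 136 Hz both map to 4 Hz.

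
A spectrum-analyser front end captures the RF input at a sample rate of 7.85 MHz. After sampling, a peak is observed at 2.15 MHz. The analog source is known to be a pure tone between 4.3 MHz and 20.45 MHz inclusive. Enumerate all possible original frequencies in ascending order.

Frequencies that alias to 2.15 MHz are k·fs ± 2.15 MHz for integer k ≥ 0.
k=0: 2.15 MHz.
k=1: 5.7 MHz, 10 MHz.
k=2: 13.55 MHz, 17.85 MHz.
k=3: 21.4 MHz, 25.7 MHz.
Within [4.3 MHz, 20.45 MHz]: 5.7 MHz, 10 MHz, 13.55 MHz, 17.85 MHz.

5.7 MHz, 10 MHz, 13.55 MHz, 17.85 MHz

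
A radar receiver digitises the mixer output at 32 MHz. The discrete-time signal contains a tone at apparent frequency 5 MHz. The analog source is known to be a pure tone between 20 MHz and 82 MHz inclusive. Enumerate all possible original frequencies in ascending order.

27 MHz, 37 MHz, 59 MHz, 69 MHz

Frequencies that alias to 5 MHz are k·fs ± 5 MHz for integer k ≥ 0.
k=0: 5 MHz.
k=1: 27 MHz, 37 MHz.
k=2: 59 MHz, 69 MHz.
k=3: 91 MHz, 101 MHz.
Within [20 MHz, 82 MHz]: 27 MHz, 37 MHz, 59 MHz, 69 MHz.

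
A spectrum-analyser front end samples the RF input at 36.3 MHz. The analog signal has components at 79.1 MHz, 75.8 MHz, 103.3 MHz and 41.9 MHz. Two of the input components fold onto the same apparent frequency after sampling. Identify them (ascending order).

fs/2 = 18.15 MHz.
79.1 MHz mod fs = 6.5 MHz.
6.5 MHz ≤ fs/2 = 18.15 MHz, appears at 6.5 MHz.
75.8 MHz mod fs = 3.2 MHz.
3.2 MHz ≤ fs/2 = 18.15 MHz, appears at 3.2 MHz.
103.3 MHz mod fs = 30.7 MHz.
30.7 MHz > fs/2 = 18.15 MHz, folds to fs − 30.7 MHz = 5.6 MHz.
41.9 MHz mod fs = 5.6 MHz.
5.6 MHz ≤ fs/2 = 18.15 MHz, appears at 5.6 MHz.
41.9 MHz and 103.3 MHz both map to 5.6 MHz.

41.9 MHz, 103.3 MHz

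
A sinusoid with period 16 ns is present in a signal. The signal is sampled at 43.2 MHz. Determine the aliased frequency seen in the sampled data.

T = 16 ns → f = 1/T = 62.5 MHz.
62.5 MHz mod fs = 19.3 MHz.
19.3 MHz ≤ fs/2 = 21.6 MHz, appears at 19.3 MHz.

19.3 MHz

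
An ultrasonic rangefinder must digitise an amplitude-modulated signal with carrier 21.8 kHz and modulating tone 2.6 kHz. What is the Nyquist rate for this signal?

AM sidebands sit at fc ± fm = 19.2 kHz and 24.4 kHz.
Highest-frequency component: 24.4 kHz.
Nyquist rate = 2 × 24.4 kHz = 48.8 kHz.

48.8 kHz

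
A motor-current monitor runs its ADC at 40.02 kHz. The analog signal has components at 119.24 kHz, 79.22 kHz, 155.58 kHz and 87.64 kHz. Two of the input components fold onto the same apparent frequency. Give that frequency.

fs/2 = 20.01 kHz.
119.24 kHz mod fs = 39.2 kHz.
39.2 kHz > fs/2 = 20.01 kHz, folds to fs − 39.2 kHz = 0.82 kHz.
79.22 kHz mod fs = 39.2 kHz.
39.2 kHz > fs/2 = 20.01 kHz, folds to fs − 39.2 kHz = 0.82 kHz.
155.58 kHz mod fs = 35.52 kHz.
35.52 kHz > fs/2 = 20.01 kHz, folds to fs − 35.52 kHz = 4.5 kHz.
87.64 kHz mod fs = 7.6 kHz.
7.6 kHz ≤ fs/2 = 20.01 kHz, appears at 7.6 kHz.
79.22 kHz and 119.24 kHz both map to 0.82 kHz.

0.82 kHz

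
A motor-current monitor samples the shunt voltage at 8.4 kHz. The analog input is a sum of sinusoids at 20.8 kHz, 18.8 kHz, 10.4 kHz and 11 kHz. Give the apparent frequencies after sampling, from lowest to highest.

2 kHz, 2.6 kHz, 4 kHz

fs/2 = 4.2 kHz.
20.8 kHz mod fs = 4 kHz.
4 kHz ≤ fs/2 = 4.2 kHz, appears at 4 kHz.
18.8 kHz mod fs = 2 kHz.
2 kHz ≤ fs/2 = 4.2 kHz, appears at 2 kHz.
10.4 kHz mod fs = 2 kHz.
2 kHz ≤ fs/2 = 4.2 kHz, appears at 2 kHz.
11 kHz mod fs = 2.6 kHz.
2.6 kHz ≤ fs/2 = 4.2 kHz, appears at 2.6 kHz.
Distinct values: {2 kHz, 2.6 kHz, 4 kHz}.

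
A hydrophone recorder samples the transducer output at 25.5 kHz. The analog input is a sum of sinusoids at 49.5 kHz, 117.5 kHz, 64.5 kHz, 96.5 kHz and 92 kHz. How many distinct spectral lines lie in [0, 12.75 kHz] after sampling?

4

fs/2 = 12.75 kHz.
49.5 kHz mod fs = 24 kHz.
24 kHz > fs/2 = 12.75 kHz, folds to fs − 24 kHz = 1.5 kHz.
117.5 kHz mod fs = 15.5 kHz.
15.5 kHz > fs/2 = 12.75 kHz, folds to fs − 15.5 kHz = 10 kHz.
64.5 kHz mod fs = 13.5 kHz.
13.5 kHz > fs/2 = 12.75 kHz, folds to fs − 13.5 kHz = 12 kHz.
96.5 kHz mod fs = 20 kHz.
20 kHz > fs/2 = 12.75 kHz, folds to fs − 20 kHz = 5.5 kHz.
92 kHz mod fs = 15.5 kHz.
15.5 kHz > fs/2 = 12.75 kHz, folds to fs − 15.5 kHz = 10 kHz.
Distinct values: {1.5 kHz, 5.5 kHz, 10 kHz, 12 kHz} → 4.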